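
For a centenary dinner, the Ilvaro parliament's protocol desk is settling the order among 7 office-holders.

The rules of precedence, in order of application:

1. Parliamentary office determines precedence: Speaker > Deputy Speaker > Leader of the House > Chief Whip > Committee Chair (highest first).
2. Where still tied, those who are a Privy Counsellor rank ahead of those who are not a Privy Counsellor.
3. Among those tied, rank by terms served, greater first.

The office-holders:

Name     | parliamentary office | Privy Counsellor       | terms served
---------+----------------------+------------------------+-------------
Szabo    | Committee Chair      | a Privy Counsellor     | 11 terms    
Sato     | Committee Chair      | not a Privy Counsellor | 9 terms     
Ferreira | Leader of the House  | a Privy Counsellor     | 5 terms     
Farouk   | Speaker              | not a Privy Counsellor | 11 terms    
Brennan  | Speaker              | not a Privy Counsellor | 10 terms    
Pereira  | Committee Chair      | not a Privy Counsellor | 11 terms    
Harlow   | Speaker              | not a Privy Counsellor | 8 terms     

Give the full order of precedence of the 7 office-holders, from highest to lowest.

Farouk, Brennan, Harlow, Ferreira, Szabo, Pereira, Sato

By parliamentary office: Farouk, Brennan and Harlow (Speaker); then Ferreira (Leader of the House); then Szabo, Pereira and Sato (Committee Chair).
Farouk, Brennan and Harlow are each not a Privy Counsellor, so the next rule applies.
Among Farouk, Brennan and Harlow, by terms served (higher first): Farouk (11 terms) before Brennan (10 terms) before Harlow (8 terms).
Among Szabo, Pereira and Sato, a Privy Counsellor before not a Privy Counsellor: Szabo (a Privy Counsellor) before Pereira and Sato (not a Privy Counsellor).
Among Pereira and Sato, by terms served (higher first): Pereira (11 terms) before Sato (9 terms).
Full order: Farouk, Brennan, Harlow, Ferreira, Szabo, Pereira, Sato.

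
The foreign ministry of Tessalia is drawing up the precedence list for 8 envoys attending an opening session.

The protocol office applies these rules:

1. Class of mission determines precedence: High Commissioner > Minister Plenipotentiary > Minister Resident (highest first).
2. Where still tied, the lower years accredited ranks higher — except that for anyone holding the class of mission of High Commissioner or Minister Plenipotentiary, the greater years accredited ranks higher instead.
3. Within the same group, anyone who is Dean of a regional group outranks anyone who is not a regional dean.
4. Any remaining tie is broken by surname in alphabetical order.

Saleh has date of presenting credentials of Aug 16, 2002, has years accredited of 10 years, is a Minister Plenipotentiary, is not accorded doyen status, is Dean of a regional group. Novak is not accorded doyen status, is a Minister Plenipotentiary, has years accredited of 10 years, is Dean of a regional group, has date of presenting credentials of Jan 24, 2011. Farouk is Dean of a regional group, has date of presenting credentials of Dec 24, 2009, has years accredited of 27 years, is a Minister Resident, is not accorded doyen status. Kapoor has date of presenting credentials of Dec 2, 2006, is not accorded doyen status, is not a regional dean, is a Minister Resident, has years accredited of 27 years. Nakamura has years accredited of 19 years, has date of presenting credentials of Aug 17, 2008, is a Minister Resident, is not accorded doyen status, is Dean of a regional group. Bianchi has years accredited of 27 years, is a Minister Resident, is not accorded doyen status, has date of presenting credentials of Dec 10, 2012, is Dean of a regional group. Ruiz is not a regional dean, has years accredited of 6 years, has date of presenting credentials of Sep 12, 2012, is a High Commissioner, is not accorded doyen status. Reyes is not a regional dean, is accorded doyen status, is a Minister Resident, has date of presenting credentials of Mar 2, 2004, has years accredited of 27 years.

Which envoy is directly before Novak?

Ruiz

By class of mission: Ruiz (High Commissioner); then Novak and Saleh (Minister Plenipotentiary); then Nakamura, Bianchi, Farouk, Kapoor and Reyes (Minister Resident).
Novak and Saleh both have years accredited 10 years, so the next rule applies.
Novak and Saleh are each Dean of a regional group, so the next rule applies.
Among Novak and Saleh, alphabetically by surname: Novak before Saleh.
Among Nakamura, Bianchi, Farouk, Kapoor and Reyes, by years accredited (lower first): Nakamura (19 years) before Bianchi, Farouk, Kapoor and Reyes (27 years).
Among Bianchi, Farouk, Kapoor and Reyes, Dean of a regional group before not a regional dean: Bianchi and Farouk (Dean of a regional group) before Kapoor and Reyes (not a regional dean).
Among Bianchi and Farouk, alphabetically by surname: Bianchi before Farouk.
Among Kapoor and Reyes, alphabetically by surname: Kapoor before Reyes.
Order: Ruiz, Novak, Saleh, Nakamura, Bianchi, Farouk, Kapoor, Reyes.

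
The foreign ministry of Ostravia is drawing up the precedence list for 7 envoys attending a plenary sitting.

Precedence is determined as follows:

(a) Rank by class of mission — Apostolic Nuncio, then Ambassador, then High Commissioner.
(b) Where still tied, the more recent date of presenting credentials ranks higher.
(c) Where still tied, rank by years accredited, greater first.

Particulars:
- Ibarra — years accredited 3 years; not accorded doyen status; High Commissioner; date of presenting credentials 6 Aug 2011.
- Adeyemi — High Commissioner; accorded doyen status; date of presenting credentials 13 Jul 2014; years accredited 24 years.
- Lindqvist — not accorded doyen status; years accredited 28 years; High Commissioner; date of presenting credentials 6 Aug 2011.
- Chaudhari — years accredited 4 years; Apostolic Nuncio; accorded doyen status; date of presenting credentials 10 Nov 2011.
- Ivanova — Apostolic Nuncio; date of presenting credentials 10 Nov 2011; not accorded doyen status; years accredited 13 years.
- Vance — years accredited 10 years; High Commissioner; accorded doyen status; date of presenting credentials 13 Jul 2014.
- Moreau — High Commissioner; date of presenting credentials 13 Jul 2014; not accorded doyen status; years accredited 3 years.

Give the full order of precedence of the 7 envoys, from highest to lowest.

By class of mission: Ivanova and Chaudhari (Apostolic Nuncio); then Adeyemi, Vance, Moreau, Lindqvist and Ibarra (High Commissioner).
Ivanova and Chaudhari both have date of presenting credentials 10 Nov 2011, so the next rule applies.
Among Ivanova and Chaudhari, by years accredited (higher first): Ivanova (13 years) before Chaudhari (4 years).
Among Adeyemi, Vance, Moreau, Lindqvist and Ibarra, by date of presenting credentials (later first): Adeyemi, Vance and Moreau (13 Jul 2014) before Lindqvist and Ibarra (6 Aug 2011).
Among Adeyemi, Vance and Moreau, by years accredited (higher first): Adeyemi (24 years) before Vance (10 years) before Moreau (3 years).
Among Lindqvist and Ibarra, by years accredited (higher first): Lindqvist (28 years) before Ibarra (3 years).
Full order: Ivanova, Chaudhari, Adeyemi, Vance, Moreau, Lindqvist, Ibarra.

Ivanova, Chaudhari, Adeyemi, Vance, Moreau, Lindqvist, Ibarra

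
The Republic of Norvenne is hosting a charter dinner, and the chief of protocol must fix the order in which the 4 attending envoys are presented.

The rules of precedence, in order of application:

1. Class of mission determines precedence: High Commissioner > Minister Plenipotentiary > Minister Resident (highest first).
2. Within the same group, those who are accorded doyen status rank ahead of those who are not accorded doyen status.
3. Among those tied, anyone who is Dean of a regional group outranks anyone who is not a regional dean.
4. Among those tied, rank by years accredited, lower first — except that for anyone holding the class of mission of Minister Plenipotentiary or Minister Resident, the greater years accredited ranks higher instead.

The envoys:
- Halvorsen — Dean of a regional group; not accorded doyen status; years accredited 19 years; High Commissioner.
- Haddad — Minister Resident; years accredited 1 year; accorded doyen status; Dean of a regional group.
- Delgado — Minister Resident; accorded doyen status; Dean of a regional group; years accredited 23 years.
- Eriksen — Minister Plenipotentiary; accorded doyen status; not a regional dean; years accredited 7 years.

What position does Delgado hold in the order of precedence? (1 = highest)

By class of mission: Halvorsen (High Commissioner); then Eriksen (Minister Plenipotentiary); then Delgado and Haddad (Minister Resident).
Delgado and Haddad are each accorded doyen status, so the next rule applies.
Delgado and Haddad are each Dean of a regional group, so the next rule applies.
Among Delgado and Haddad, by years accredited (higher first) (reversed rule for this group): Delgado (23 years) before Haddad (1 year).
Order: Halvorsen, Eriksen, Delgado, Haddad. So position 3.

3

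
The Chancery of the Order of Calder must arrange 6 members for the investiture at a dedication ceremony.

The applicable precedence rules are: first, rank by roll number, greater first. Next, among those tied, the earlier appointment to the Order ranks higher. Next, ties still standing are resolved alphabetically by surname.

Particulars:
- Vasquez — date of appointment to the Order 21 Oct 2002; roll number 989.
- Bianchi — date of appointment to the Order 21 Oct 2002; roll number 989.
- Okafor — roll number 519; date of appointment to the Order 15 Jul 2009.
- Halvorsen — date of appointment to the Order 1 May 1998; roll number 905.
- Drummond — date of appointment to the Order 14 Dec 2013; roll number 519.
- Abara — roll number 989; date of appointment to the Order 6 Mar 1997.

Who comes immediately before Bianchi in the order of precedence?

Abara

By roll number (higher first): Abara, Bianchi and Vasquez (each 989); then Halvorsen (905); then Okafor and Drummond (both 519).
Among Abara, Bianchi and Vasquez, by date of appointment to the Order (earlier first): Abara (6 Mar 1997) before Bianchi and Vasquez (21 Oct 2002).
Among Bianchi and Vasquez, alphabetically by surname: Bianchi before Vasquez.
Among Okafor and Drummond, by date of appointment to the Order (earlier first): Okafor (15 Jul 2009) before Drummond (14 Dec 2013).
Order: Abara, Bianchi, Vasquez, Halvorsen, Okafor, Drummond.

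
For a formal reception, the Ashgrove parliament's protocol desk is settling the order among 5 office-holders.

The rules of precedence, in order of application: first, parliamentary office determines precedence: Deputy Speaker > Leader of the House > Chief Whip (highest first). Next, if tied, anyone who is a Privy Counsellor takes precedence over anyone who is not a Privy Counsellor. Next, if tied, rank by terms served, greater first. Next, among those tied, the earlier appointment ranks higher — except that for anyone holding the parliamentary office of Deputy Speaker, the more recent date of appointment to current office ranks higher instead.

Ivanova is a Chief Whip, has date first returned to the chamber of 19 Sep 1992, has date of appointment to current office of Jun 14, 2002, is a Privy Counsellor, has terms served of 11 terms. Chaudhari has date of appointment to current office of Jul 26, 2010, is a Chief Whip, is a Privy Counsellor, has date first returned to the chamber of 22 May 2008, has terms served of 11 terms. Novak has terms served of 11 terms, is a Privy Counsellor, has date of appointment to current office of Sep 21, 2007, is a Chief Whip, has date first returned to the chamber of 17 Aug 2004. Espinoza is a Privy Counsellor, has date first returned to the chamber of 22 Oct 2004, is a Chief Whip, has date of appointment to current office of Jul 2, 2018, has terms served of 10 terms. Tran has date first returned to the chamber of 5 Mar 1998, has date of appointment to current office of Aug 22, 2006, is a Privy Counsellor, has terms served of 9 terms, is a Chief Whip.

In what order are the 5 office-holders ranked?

By parliamentary office: Ivanova, Novak, Chaudhari, Espinoza and Tran (Chief Whip).
Ivanova, Novak, Chaudhari, Espinoza and Tran are each a Privy Counsellor, so the next rule applies.
Among Ivanova, Novak, Chaudhari, Espinoza and Tran, by terms served (higher first): Ivanova, Novak and Chaudhari (11 terms) before Espinoza (10 terms) before Tran (9 terms).
Among Ivanova, Novak and Chaudhari, by date of appointment to current office (earlier first): Ivanova (Jun 14, 2002) before Novak (Sep 21, 2007) before Chaudhari (Jul 26, 2010).
Full order: Ivanova, Novak, Chaudhari, Espinoza, Tran.

Ivanova, Novak, Chaudhari, Espinoza, Tran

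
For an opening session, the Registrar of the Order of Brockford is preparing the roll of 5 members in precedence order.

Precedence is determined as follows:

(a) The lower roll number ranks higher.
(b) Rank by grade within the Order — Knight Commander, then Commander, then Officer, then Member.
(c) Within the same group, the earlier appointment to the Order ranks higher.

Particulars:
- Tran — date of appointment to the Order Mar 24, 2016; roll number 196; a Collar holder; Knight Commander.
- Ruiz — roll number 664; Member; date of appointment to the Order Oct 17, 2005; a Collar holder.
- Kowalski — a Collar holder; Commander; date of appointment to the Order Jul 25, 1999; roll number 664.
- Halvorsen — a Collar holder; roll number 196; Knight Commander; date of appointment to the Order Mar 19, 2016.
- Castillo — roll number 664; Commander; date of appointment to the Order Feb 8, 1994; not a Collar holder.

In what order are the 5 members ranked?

By roll number (lower first): Halvorsen and Tran (both 196); then Castillo, Kowalski and Ruiz (each 664).
Halvorsen and Tran are each Knight Commander, so the next rule applies.
Among Halvorsen and Tran, by date of appointment to the Order (earlier first): Halvorsen (Mar 19, 2016) before Tran (Mar 24, 2016).
Among Castillo, Kowalski and Ruiz, by grade within the Order: Castillo and Kowalski (Commander) before Ruiz (Member).
Among Castillo and Kowalski, by date of appointment to the Order (earlier first): Castillo (Feb 8, 1994) before Kowalski (Jul 25, 1999).
Full order: Halvorsen, Tran, Castillo, Kowalski, Ruiz.

Halvorsen, Tran, Castillo, Kowalski, Ruiz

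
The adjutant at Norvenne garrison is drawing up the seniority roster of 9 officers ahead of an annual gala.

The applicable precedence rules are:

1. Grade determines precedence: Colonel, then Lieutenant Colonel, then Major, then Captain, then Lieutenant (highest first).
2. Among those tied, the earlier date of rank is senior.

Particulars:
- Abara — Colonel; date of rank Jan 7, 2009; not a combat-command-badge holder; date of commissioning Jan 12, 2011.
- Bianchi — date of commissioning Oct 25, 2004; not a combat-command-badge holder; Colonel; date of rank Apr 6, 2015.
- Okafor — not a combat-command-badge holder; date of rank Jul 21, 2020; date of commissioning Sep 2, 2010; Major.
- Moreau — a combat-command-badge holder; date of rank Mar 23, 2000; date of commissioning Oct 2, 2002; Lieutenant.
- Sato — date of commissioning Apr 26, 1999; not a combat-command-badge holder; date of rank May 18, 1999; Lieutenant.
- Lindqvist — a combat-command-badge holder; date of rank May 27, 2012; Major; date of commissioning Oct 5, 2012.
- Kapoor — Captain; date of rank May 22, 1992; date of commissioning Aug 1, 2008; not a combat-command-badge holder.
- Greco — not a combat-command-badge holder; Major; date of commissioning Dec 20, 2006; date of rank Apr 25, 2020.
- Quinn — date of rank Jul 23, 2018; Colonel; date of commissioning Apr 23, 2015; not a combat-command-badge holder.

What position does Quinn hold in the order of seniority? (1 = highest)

By grade: Abara, Bianchi and Quinn (Colonel); then Lindqvist, Greco and Okafor (Major); then Kapoor (Captain); then Sato and Moreau (Lieutenant).
Among Abara, Bianchi and Quinn, by date of rank (earlier first): Abara (Jan 7, 2009) before Bianchi (Apr 6, 2015) before Quinn (Jul 23, 2018).
Among Lindqvist, Greco and Okafor, by date of rank (earlier first): Lindqvist (May 27, 2012) before Greco (Apr 25, 2020) before Okafor (Jul 21, 2020).
Among Sato and Moreau, by date of rank (earlier first): Sato (May 18, 1999) before Moreau (Mar 23, 2000).
Order: Abara, Bianchi, Quinn, Lindqvist, Greco, Okafor, Kapoor, Sato, Moreau. So position 3.

3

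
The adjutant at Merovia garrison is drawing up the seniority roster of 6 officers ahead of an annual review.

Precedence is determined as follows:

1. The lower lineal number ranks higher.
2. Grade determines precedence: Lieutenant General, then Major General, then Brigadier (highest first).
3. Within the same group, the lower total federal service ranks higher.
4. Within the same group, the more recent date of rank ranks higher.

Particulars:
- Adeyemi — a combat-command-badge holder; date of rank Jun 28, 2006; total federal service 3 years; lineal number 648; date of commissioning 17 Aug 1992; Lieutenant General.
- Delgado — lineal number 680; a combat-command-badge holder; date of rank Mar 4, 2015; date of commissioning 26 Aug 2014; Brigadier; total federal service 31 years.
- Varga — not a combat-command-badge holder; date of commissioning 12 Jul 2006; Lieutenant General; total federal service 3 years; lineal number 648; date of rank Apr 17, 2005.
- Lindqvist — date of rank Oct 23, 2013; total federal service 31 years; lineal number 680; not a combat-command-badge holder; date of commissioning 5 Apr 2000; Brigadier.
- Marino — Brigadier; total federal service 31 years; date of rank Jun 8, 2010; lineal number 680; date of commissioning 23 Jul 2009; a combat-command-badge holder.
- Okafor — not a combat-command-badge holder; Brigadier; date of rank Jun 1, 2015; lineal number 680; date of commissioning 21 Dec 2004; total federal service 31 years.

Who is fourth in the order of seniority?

By lineal number (lower first): Adeyemi and Varga (both 648); then Okafor, Delgado, Lindqvist and Marino (each 680).
Adeyemi and Varga are each Lieutenant General, so the next rule applies.
Adeyemi and Varga both have total federal service 3 years, so the next rule applies.
Among Adeyemi and Varga, by date of rank (later first): Adeyemi (Jun 28, 2006) before Varga (Apr 17, 2005).
Okafor, Delgado, Lindqvist and Marino are each Brigadier, so the next rule applies.
Okafor, Delgado, Lindqvist and Marino all have total federal service 31 years, so the next rule applies.
Among Okafor, Delgado, Lindqvist and Marino, by date of rank (later first): Okafor (Jun 1, 2015) before Delgado (Mar 4, 2015) before Lindqvist (Oct 23, 2013) before Marino (Jun 8, 2010).
Order: Adeyemi, Varga, Okafor, Delgado, Lindqvist, Marino.

Delgado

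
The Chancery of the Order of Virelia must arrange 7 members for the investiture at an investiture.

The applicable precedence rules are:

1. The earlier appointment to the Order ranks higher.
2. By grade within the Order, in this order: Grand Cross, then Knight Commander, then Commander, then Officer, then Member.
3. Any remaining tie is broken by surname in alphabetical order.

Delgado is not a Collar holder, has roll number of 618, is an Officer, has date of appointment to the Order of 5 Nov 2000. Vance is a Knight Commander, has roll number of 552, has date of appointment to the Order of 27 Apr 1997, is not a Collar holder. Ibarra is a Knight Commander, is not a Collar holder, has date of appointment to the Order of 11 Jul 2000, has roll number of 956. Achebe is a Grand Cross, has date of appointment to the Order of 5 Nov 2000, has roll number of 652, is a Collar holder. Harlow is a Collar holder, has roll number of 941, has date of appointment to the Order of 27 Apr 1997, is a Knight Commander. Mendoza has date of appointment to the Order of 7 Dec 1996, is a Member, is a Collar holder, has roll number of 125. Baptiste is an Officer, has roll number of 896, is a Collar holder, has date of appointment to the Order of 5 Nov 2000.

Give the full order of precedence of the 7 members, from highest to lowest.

By date of appointment to the Order (earlier first): Mendoza (7 Dec 1996); then Harlow and Vance (both 27 Apr 1997); then Ibarra (11 Jul 2000); then Achebe, Baptiste and Delgado (each 5 Nov 2000).
Harlow and Vance are each Knight Commander, so the next rule applies.
Among Harlow and Vance, alphabetically by surname: Harlow before Vance.
Among Achebe, Baptiste and Delgado, by grade within the Order: Achebe (Grand Cross) before Baptiste and Delgado (Officer).
Among Baptiste and Delgado, alphabetically by surname: Baptiste before Delgado.
Full order: Mendoza, Harlow, Vance, Ibarra, Achebe, Baptiste, Delgado.

Mendoza, Harlow, Vance, Ibarra, Achebe, Baptiste, Delgado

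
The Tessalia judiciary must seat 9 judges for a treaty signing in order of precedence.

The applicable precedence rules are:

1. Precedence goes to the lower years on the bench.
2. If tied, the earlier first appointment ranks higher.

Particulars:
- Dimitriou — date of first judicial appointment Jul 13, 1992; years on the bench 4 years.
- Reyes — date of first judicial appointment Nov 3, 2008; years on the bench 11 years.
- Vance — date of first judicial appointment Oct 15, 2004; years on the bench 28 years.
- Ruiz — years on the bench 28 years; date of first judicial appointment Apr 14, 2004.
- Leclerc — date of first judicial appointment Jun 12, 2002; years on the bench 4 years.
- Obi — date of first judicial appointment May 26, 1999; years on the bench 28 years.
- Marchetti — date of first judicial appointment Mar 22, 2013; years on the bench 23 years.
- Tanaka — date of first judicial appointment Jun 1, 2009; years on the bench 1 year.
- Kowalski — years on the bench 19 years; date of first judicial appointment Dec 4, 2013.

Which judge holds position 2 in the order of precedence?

Dimitriou

By years on the bench (lower first): Tanaka (1 year); then Dimitriou and Leclerc (both 4 years); then Reyes (11 years); then Kowalski (19 years); then Marchetti (23 years); then Obi, Ruiz and Vance (each 28 years).
Among Dimitriou and Leclerc, by date of first judicial appointment (earlier first): Dimitriou (Jul 13, 1992) before Leclerc (Jun 12, 2002).
Among Obi, Ruiz and Vance, by date of first judicial appointment (earlier first): Obi (May 26, 1999) before Ruiz (Apr 14, 2004) before Vance (Oct 15, 2004).
Order: Tanaka, Dimitriou, Leclerc, Reyes, Kowalski, Marchetti, Obi, Ruiz, Vance.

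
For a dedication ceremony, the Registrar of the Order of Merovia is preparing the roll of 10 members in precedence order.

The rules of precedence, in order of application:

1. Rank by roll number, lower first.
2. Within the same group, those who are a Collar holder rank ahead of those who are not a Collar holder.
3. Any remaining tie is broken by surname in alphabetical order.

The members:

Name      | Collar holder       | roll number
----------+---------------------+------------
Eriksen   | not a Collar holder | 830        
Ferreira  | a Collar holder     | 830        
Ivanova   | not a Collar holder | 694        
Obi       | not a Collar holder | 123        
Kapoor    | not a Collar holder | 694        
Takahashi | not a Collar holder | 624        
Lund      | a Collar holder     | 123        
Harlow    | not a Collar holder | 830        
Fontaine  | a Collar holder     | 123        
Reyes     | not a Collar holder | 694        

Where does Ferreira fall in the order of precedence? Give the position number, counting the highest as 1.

8

By roll number (lower first): Fontaine, Lund and Obi (each 123); then Takahashi (624); then Ivanova, Kapoor and Reyes (each 694); then Ferreira, Eriksen and Harlow (each 830).
Among Fontaine, Lund and Obi, a Collar holder before not a Collar holder: Fontaine and Lund (a Collar holder) before Obi (not a Collar holder).
Among Fontaine and Lund, alphabetically by surname: Fontaine before Lund.
Ivanova, Kapoor and Reyes are each not a Collar holder, so the next rule applies.
Among Ivanova, Kapoor and Reyes, alphabetically by surname: Ivanova before Kapoor before Reyes.
Among Ferreira, Eriksen and Harlow, a Collar holder before not a Collar holder: Ferreira (a Collar holder) before Eriksen and Harlow (not a Collar holder).
Among Eriksen and Harlow, alphabetically by surname: Eriksen before Harlow.
Order: Fontaine, Lund, Obi, Takahashi, Ivanova, Kapoor, Reyes, Ferreira, Eriksen, Harlow. So position 8.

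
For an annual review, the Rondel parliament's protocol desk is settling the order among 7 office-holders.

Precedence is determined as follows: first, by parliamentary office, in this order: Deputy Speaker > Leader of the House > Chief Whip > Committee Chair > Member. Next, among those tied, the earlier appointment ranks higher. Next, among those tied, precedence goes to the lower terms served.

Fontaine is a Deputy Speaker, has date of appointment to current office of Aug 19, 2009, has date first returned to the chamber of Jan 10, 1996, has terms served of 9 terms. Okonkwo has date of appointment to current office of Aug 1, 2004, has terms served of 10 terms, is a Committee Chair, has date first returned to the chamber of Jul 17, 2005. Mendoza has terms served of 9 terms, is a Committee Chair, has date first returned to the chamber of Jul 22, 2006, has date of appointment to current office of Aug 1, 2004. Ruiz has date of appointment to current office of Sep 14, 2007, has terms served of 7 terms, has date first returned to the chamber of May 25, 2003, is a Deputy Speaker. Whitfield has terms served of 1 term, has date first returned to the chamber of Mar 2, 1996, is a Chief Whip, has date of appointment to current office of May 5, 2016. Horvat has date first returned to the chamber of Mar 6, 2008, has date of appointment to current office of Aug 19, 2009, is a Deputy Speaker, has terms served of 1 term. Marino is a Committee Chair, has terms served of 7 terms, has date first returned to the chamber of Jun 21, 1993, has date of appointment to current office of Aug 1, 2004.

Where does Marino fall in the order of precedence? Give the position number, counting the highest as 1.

5

By parliamentary office: Ruiz, Horvat and Fontaine (Deputy Speaker); then Whitfield (Chief Whip); then Marino, Mendoza and Okonkwo (Committee Chair).
Among Ruiz, Horvat and Fontaine, by date of appointment to current office (earlier first): Ruiz (Sep 14, 2007) before Horvat and Fontaine (Aug 19, 2009).
Among Horvat and Fontaine, by terms served (lower first): Horvat (1 term) before Fontaine (9 terms).
Marino, Mendoza and Okonkwo all have date of appointment to current office Aug 1, 2004, so the next rule applies.
Among Marino, Mendoza and Okonkwo, by terms served (lower first): Marino (7 terms) before Mendoza (9 terms) before Okonkwo (10 terms).
Order: Ruiz, Horvat, Fontaine, Whitfield, Marino, Mendoza, Okonkwo. So position 5.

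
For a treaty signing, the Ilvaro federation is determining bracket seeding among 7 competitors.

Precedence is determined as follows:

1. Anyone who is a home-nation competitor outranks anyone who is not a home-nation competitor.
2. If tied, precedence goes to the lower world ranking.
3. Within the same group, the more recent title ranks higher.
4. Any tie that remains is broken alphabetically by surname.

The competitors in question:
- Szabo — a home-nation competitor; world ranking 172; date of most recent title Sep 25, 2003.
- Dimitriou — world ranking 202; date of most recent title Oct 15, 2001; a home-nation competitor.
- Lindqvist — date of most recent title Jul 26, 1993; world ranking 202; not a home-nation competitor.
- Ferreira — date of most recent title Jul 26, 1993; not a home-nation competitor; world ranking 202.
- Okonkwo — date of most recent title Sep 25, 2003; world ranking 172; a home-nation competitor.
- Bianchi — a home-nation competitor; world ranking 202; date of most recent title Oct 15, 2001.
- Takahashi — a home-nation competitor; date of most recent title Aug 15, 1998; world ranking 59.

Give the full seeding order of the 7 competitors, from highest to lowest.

Takahashi, Okonkwo, Szabo, Bianchi, Dimitriou, Ferreira, Lindqvist

By the first rule: Takahashi, Okonkwo, Szabo, Bianchi and Dimitriou (each a home-nation competitor); then Ferreira and Lindqvist (both not a home-nation competitor).
Among Takahashi, Okonkwo, Szabo, Bianchi and Dimitriou, by world ranking (lower first): Takahashi (59) before Okonkwo and Szabo (172) before Bianchi and Dimitriou (202).
Okonkwo and Szabo both have date of most recent title Sep 25, 2003, so the next rule applies.
Among Okonkwo and Szabo, alphabetically by surname: Okonkwo before Szabo.
Bianchi and Dimitriou both have date of most recent title Oct 15, 2001, so the next rule applies.
Among Bianchi and Dimitriou, alphabetically by surname: Bianchi before Dimitriou.
Ferreira and Lindqvist both have world ranking 202, so the next rule applies.
Ferreira and Lindqvist both have date of most recent title Jul 26, 1993, so the next rule applies.
Among Ferreira and Lindqvist, alphabetically by surname: Ferreira before Lindqvist.
Full order: Takahashi, Okonkwo, Szabo, Bianchi, Dimitriou, Ferreira, Lindqvist.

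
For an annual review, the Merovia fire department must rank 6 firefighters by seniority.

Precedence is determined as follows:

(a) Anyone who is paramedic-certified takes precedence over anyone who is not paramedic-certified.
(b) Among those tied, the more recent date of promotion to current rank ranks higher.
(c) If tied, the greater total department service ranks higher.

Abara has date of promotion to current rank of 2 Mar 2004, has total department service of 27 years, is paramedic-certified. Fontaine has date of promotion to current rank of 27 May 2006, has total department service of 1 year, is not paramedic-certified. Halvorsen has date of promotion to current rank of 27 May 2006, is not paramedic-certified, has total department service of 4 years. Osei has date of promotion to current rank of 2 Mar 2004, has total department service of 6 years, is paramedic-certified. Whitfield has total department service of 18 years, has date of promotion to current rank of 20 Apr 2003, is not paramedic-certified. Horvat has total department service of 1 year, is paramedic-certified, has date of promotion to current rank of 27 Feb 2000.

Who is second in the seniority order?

Osei

By the first rule: Abara, Osei and Horvat (each paramedic-certified); then Halvorsen, Fontaine and Whitfield (each not paramedic-certified).
Among Abara, Osei and Horvat, by date of promotion to current rank (later first): Abara and Osei (2 Mar 2004) before Horvat (27 Feb 2000).
Among Abara and Osei, by total department service (higher first): Abara (27 years) before Osei (6 years).
Among Halvorsen, Fontaine and Whitfield, by date of promotion to current rank (later first): Halvorsen and Fontaine (27 May 2006) before Whitfield (20 Apr 2003).
Among Halvorsen and Fontaine, by total department service (higher first): Halvorsen (4 years) before Fontaine (1 year).
Order: Abara, Osei, Horvat, Halvorsen, Fontaine, Whitfield.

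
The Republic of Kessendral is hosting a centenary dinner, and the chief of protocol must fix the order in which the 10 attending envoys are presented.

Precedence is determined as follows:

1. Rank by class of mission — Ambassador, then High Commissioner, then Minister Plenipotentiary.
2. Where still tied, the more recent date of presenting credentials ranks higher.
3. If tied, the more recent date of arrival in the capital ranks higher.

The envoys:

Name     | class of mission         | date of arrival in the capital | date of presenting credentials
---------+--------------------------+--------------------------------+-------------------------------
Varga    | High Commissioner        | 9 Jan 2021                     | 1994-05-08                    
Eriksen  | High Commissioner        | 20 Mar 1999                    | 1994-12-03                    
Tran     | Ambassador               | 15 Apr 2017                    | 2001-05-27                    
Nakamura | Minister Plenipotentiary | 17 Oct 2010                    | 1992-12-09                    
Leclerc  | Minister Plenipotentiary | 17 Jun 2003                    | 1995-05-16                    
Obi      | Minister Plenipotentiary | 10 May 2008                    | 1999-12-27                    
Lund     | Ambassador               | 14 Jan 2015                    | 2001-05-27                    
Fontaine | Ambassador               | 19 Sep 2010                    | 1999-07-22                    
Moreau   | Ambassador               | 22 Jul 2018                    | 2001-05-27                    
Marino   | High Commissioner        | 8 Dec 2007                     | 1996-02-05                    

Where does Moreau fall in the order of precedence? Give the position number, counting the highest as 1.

1

By class of mission: Moreau, Tran, Lund and Fontaine (Ambassador); then Marino, Eriksen and Varga (High Commissioner); then Obi, Leclerc and Nakamura (Minister Plenipotentiary).
Among Moreau, Tran, Lund and Fontaine, by date of presenting credentials (later first): Moreau, Tran and Lund (2001-05-27) before Fontaine (1999-07-22).
Among Moreau, Tran and Lund, by date of arrival in the capital (later first): Moreau (22 Jul 2018) before Tran (15 Apr 2017) before Lund (14 Jan 2015).
Among Marino, Eriksen and Varga, by date of presenting credentials (later first): Marino (1996-02-05) before Eriksen (1994-12-03) before Varga (1994-05-08).
Among Obi, Leclerc and Nakamura, by date of presenting credentials (later first): Obi (1999-12-27) before Leclerc (1995-05-16) before Nakamura (1992-12-09).
Order: Moreau, Tran, Lund, Fontaine, Marino, Eriksen, Varga, Obi, Leclerc, Nakamura. So position 1.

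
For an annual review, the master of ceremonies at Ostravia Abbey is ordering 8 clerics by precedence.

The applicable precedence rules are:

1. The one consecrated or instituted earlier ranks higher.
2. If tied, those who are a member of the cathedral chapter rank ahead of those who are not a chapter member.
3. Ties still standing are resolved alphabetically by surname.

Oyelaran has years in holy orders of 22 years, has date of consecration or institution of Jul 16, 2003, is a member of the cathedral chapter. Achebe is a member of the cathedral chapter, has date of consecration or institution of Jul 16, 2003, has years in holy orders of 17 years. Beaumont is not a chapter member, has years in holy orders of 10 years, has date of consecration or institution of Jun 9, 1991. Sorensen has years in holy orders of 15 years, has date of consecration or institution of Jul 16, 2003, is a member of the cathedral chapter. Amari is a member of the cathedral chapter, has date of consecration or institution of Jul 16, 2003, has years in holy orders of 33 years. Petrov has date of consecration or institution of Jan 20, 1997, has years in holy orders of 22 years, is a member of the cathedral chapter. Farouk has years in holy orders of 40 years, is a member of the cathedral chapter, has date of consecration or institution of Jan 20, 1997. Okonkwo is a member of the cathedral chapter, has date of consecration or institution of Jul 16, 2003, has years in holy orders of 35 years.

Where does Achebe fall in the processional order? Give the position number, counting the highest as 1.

4

By date of consecration or institution (earlier first): Beaumont (Jun 9, 1991); then Farouk and Petrov (both Jan 20, 1997); then Achebe, Amari, Okonkwo, Oyelaran and Sorensen (each Jul 16, 2003).
Farouk and Petrov are each a member of the cathedral chapter, so the next rule applies.
Among Farouk and Petrov, alphabetically by surname: Farouk before Petrov.
Achebe, Amari, Okonkwo, Oyelaran and Sorensen are each a member of the cathedral chapter, so the next rule applies.
Among Achebe, Amari, Okonkwo, Oyelaran and Sorensen, alphabetically by surname: Achebe before Amari before Okonkwo before Oyelaran before Sorensen.
Order: Beaumont, Farouk, Petrov, Achebe, Amari, Okonkwo, Oyelaran, Sorensen. So position 4.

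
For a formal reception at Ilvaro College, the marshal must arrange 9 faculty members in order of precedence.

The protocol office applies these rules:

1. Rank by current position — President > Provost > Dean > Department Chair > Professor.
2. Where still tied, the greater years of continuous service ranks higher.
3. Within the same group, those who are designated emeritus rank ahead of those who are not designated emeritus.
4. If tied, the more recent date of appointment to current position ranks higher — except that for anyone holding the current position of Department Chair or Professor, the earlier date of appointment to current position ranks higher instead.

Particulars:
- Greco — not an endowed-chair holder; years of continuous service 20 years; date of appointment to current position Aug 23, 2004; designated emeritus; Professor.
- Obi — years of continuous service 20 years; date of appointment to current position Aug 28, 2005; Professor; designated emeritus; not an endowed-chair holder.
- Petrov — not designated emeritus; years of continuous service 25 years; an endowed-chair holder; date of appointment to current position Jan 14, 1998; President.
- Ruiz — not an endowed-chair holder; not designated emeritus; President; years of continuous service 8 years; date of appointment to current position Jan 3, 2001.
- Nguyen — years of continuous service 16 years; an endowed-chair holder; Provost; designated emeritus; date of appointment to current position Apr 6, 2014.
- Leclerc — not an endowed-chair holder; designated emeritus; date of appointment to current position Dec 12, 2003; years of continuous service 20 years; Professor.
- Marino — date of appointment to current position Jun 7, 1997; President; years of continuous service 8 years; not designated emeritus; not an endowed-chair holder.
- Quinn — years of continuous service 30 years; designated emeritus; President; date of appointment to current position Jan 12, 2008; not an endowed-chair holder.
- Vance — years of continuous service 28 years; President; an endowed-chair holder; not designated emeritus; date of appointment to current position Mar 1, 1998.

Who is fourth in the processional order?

By current position: Quinn, Vance, Petrov, Ruiz and Marino (President); then Nguyen (Provost); then Leclerc, Greco and Obi (Professor).
Among Quinn, Vance, Petrov, Ruiz and Marino, by years of continuous service (higher first): Quinn (30 years) before Vance (28 years) before Petrov (25 years) before Ruiz and Marino (8 years).
Ruiz and Marino are each not designated emeritus, so the next rule applies.
Among Ruiz and Marino, by date of appointment to current position (later first): Ruiz (Jan 3, 2001) before Marino (Jun 7, 1997).
Leclerc, Greco and Obi all have years of continuous service 20 years, so the next rule applies.
Leclerc, Greco and Obi are each designated emeritus, so the next rule applies.
Among Leclerc, Greco and Obi, by date of appointment to current position (earlier first) (reversed rule for this group): Leclerc (Dec 12, 2003) before Greco (Aug 23, 2004) before Obi (Aug 28, 2005).
Order: Quinn, Vance, Petrov, Ruiz, Marino, Nguyen, Leclerc, Greco, Obi.

Ruiz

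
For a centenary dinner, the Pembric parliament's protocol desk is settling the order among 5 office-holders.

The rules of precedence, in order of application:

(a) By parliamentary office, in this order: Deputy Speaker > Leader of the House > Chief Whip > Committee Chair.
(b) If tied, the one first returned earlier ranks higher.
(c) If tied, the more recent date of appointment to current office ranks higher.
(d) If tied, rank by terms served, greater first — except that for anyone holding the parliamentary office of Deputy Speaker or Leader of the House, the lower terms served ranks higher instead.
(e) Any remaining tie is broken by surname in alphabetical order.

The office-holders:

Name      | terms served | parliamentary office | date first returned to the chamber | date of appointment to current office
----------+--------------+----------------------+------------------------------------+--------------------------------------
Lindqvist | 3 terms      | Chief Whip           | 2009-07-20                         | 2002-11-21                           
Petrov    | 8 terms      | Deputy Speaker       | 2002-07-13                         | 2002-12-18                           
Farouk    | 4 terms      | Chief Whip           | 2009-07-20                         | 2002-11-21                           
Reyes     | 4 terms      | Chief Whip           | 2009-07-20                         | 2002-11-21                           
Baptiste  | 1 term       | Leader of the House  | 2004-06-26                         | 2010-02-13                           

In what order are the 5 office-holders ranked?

By parliamentary office: Petrov (Deputy Speaker); then Baptiste (Leader of the House); then Farouk, Reyes and Lindqvist (Chief Whip).
Farouk, Reyes and Lindqvist all have date first returned to the chamber 2009-07-20, so the next rule applies.
Farouk, Reyes and Lindqvist all have date of appointment to current office 2002-11-21, so the next rule applies.
Among Farouk, Reyes and Lindqvist, by terms served (higher first): Farouk and Reyes (4 terms) before Lindqvist (3 terms).
Among Farouk and Reyes, alphabetically by surname: Farouk before Reyes.
Full order: Petrov, Baptiste, Farouk, Reyes, Lindqvist.

Petrov, Baptiste, Farouk, Reyes, Lindqvist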